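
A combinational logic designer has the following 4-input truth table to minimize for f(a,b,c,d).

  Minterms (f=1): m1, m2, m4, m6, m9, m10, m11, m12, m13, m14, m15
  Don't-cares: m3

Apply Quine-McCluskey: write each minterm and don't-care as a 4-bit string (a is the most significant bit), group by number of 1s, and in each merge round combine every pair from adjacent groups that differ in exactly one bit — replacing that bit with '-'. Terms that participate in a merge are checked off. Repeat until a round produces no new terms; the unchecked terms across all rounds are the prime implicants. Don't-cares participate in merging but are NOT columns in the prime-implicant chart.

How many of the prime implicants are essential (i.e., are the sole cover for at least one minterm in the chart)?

2

Round 0: 0001✓ 0010✓ 0011✓ 0100✓ 0110✓ 1001✓ 1010✓ 1011✓ 1100✓ 1101✓ 1110✓ 1111✓
Round 1: -001✓ -010✓ -011✓ -100✓ -110✓ 0-10✓ 00-1✓ 001-✓ 01-0✓ 1-01✓ 1-10✓ 1-11✓ 10-1✓ 101-✓ 11-0✓ 11-1✓ 110-✓ 111-✓
Round 2: --10 -0-1 -01- -1-0 1--1 1-1- 11--
PIs = {--10, -0-1, -01-, -1-0, 1--1, 1-1-, 11--}
Coverage chart:
  m1: -0-1 ←essential
  m2: --10,-01-
  m4: -1-0 ←essential
  m6: --10,-1-0
  m9: -0-1,1--1
  m10: --10,-01-,1-1-
  m11: -0-1,-01-,1--1,1-1-
  m12: -1-0,11--
  m13: 1--1,11--
  m14: --10,-1-0,1-1-,11--
  m15: 1--1,1-1-,11--
Essential: -0-1, -1-0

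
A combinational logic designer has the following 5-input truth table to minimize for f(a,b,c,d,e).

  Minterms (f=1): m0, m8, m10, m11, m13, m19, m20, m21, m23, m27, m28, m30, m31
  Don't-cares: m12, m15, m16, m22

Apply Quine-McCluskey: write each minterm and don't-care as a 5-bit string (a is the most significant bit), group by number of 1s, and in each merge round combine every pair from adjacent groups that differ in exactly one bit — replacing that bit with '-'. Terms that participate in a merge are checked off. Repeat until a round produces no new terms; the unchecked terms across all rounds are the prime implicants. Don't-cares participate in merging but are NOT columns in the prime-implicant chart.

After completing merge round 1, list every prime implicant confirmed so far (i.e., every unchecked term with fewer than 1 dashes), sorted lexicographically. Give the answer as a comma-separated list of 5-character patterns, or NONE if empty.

size-2^0 implicants → 00000(✓)  01000(✓)  01010(✓)  01011(✓)  01100(✓)  01101(✓)  01111(✓)  10000(✓)  10011(✓)  10100(✓)  10101(✓)  10110(✓)  10111(✓)  11011(✓)  11100(✓)  11110(✓)  11111(✓)
size-2^1 implicants → -0000  -1011(✓)  -1100  -1111(✓)  0-000  01-00  01-11(✓)  010-0  0101-  011-1  0110-  1-011(✓)  1-100(✓)  1-110(✓)  1-111(✓)  10-00  10-11(✓)  101-0(✓)  101-1(✓)  1010-(✓)  1011-(✓)  11-11(✓)  111-0(✓)  1111-(✓)
size-2^2 implicants → -1-11  1--11  1-1-0  1-11-  101--
Unchecked terms (primes): -0000, -1-11, -1100, 0-000, 01-00, 010-0, 0101-, 011-1, 0110-, 1--11, 1-1-0, 1-11-, 10-00, 101--

NONE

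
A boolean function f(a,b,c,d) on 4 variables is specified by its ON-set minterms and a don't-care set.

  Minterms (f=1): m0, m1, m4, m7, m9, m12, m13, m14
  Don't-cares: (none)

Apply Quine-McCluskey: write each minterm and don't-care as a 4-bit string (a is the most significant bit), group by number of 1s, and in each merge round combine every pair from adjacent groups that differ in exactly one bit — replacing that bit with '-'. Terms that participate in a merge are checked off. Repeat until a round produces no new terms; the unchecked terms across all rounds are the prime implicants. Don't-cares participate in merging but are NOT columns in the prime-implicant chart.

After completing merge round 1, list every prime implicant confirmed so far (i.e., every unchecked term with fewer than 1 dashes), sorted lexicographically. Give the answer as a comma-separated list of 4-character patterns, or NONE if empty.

Round 0: 0000✓ 0001✓ 0100✓ 0111 1001✓ 1100✓ 1101✓ 1110✓
Round 1: -001 -100 0-00 000- 1-01 11-0 110-
PIs = {-001, -100, 0-00, 000-, 0111, 1-01, 11-0, 110-}

0111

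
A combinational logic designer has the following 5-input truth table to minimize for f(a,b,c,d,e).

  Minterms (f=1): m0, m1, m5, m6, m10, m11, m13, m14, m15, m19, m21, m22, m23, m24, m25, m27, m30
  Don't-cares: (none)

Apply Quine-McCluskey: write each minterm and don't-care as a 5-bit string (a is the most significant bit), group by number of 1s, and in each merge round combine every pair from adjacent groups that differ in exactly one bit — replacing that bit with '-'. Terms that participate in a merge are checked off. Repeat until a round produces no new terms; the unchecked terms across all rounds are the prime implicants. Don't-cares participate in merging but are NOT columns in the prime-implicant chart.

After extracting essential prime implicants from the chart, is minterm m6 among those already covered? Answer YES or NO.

[col 0] 00000*, 00001*, 00101*, 00110*, 01010*, 01011*, 01101*, 01110*, 01111*, 10011*, 10101*, 10110*, 10111*, 11000*, 11001*, 11011*, 11110*
[col 1] -0101, -0110*, -1011, -1110*, 0-101, 0-110*, 00-01, 0000-, 01-10*, 01-11*, 0101-*, 011-1, 0111-*, 1-011, 1-110*, 10-11, 101-1, 1011-, 110-1, 1100-
[col 2] --110, 01-1-
Prime implicants: --110, -0101, -1011, 0-101, 00-01, 0000-, 01-1-, 011-1, 1-011, 10-11, 101-1, 1011-, 110-1, 1100-
PI chart (minterm → PIs covering it):
  0 | 0000-  (sole → essential)
  1 | 00-01,0000-
  5 | -0101,0-101,00-01
  6 | --110  (sole → essential)
  10 | 01-1-  (sole → essential)
  11 | -1011,01-1-
  13 | 0-101,011-1
  14 | --110,01-1-
  15 | 01-1-,011-1
  19 | 1-011,10-11
  21 | -0101,101-1
  22 | --110,1011-
  23 | 10-11,101-1,1011-
  24 | 1100-  (sole → essential)
  25 | 110-1,1100-
  27 | -1011,1-011,110-1
  30 | --110  (sole → essential)
Essential prime implicants: --110, 0000-, 01-1-, 1100-

YES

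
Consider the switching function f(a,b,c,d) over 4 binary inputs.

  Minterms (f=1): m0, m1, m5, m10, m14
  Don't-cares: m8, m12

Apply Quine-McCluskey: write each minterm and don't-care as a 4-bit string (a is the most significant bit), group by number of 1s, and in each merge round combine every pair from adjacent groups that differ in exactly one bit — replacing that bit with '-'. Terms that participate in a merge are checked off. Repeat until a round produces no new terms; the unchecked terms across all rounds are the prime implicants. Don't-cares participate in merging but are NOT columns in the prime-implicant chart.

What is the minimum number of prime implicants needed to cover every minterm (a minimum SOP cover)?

[col 0] 0000*, 0001*, 0101*, 1000*, 1010*, 1100*, 1110*
[col 1] -000, 0-01, 000-, 1-00*, 1-10*, 10-0*, 11-0*
[col 2] 1--0
Prime implicants: -000, 0-01, 000-, 1--0
PI chart (minterm → PIs covering it):
  0 | -000,000-
  1 | 0-01,000-
  5 | 0-01  (sole → essential)
  10 | 1--0  (sole → essential)
  14 | 1--0  (sole → essential)
Essential prime implicants: 0-01, 1--0
Petrick residual → -000
Minimum SOP uses 3 PIs: b'c'd' + a'c'd + ad'

3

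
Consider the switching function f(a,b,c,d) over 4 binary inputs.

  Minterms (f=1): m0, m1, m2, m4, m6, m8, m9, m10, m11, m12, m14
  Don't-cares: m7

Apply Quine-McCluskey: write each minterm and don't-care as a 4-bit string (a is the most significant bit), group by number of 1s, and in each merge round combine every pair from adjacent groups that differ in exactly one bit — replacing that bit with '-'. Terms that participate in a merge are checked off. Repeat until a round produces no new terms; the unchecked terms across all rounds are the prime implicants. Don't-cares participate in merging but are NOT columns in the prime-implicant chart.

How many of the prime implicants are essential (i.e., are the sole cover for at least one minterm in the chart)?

3

[col 0] 0000*, 0001*, 0010*, 0100*, 0110*, 0111*, 1000*, 1001*, 1010*, 1011*, 1100*, 1110*
[col 1] -000*, -001*, -010*, -100*, -110*, 0-00*, 0-10*, 00-0*, 000-*, 01-0*, 011-, 1-00*, 1-10*, 10-0*, 10-1*, 100-*, 101-*, 11-0*
[col 2] --00*, --10*, -0-0*, -00-, -1-0*, 0--0*, 1--0*, 10--
[col 3] ---0
Prime implicants: ---0, -00-, 011-, 10--
PI chart (minterm → PIs covering it):
  0 | ---0,-00-
  1 | -00-  (sole → essential)
  2 | ---0  (sole → essential)
  4 | ---0  (sole → essential)
  6 | ---0,011-
  8 | ---0,-00-,10--
  9 | -00-,10--
  10 | ---0,10--
  11 | 10--  (sole → essential)
  12 | ---0  (sole → essential)
  14 | ---0  (sole → essential)
Essential prime implicants: ---0, -00-, 10--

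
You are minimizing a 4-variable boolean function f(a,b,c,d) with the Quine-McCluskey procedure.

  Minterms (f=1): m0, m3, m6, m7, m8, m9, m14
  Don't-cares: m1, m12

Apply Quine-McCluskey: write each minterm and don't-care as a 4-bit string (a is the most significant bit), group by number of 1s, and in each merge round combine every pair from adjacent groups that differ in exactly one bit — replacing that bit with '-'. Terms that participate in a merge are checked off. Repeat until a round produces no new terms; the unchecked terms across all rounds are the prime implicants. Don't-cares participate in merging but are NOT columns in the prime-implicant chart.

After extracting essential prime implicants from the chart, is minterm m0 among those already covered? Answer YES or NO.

YES

[col 0] 0000*, 0001*, 0011*, 0110*, 0111*, 1000*, 1001*, 1100*, 1110*
[col 1] -000*, -001*, -110, 0-11, 00-1, 000-*, 011-, 1-00, 100-*, 11-0
[col 2] -00-
Prime implicants: -00-, -110, 0-11, 00-1, 011-, 1-00, 11-0
PI chart (minterm → PIs covering it):
  0 | -00-  (sole → essential)
  3 | 0-11,00-1
  6 | -110,011-
  7 | 0-11,011-
  8 | -00-,1-00
  9 | -00-  (sole → essential)
  14 | -110,11-0
Essential prime implicants: -00-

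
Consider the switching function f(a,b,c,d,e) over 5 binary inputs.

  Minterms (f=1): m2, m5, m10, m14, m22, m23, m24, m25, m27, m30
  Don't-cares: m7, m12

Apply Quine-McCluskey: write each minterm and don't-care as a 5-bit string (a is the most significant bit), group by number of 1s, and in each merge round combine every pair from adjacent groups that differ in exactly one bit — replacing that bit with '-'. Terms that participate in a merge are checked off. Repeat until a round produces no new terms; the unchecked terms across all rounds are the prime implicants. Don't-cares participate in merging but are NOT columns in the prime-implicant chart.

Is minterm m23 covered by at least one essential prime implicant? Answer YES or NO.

NO

[col 0] 00010*, 00101*, 00111*, 01010*, 01100*, 01110*, 10110*, 10111*, 11000*, 11001*, 11011*, 11110*
[col 1] -0111, -1110, 0-010, 001-1, 01-10, 011-0, 1-110, 1011-, 110-1, 1100-
Prime implicants: -0111, -1110, 0-010, 001-1, 01-10, 011-0, 1-110, 1011-, 110-1, 1100-
PI chart (minterm → PIs covering it):
  2 | 0-010  (sole → essential)
  5 | 001-1  (sole → essential)
  10 | 0-010,01-10
  14 | -1110,01-10,011-0
  22 | 1-110,1011-
  23 | -0111,1011-
  24 | 1100-  (sole → essential)
  25 | 110-1,1100-
  27 | 110-1  (sole → essential)
  30 | -1110,1-110
Essential prime implicants: 0-010, 001-1, 110-1, 1100-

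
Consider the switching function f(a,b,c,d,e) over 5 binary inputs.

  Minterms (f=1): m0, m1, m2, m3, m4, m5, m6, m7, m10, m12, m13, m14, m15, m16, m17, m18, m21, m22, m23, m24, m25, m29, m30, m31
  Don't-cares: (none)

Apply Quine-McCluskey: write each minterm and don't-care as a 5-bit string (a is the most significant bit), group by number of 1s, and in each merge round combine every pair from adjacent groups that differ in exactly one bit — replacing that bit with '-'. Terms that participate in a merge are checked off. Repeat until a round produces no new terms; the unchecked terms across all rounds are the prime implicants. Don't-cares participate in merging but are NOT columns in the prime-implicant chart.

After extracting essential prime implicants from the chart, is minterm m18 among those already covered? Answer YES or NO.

NO

size-2^0 implicants → 00000(✓)  00001(✓)  00010(✓)  00011(✓)  00100(✓)  00101(✓)  00110(✓)  00111(✓)  01010(✓)  01100(✓)  01101(✓)  01110(✓)  01111(✓)  10000(✓)  10001(✓)  10010(✓)  10101(✓)  10110(✓)  10111(✓)  11000(✓)  11001(✓)  11101(✓)  11110(✓)  11111(✓)
size-2^1 implicants → -0000(✓)  -0001(✓)  -0010(✓)  -0101(✓)  -0110(✓)  -0111(✓)  -1101(✓)  -1110(✓)  -1111(✓)  0-010(✓)  0-100(✓)  0-101(✓)  0-110(✓)  0-111(✓)  00-00(✓)  00-01(✓)  00-10(✓)  00-11(✓)  000-0(✓)  000-1(✓)  0000-(✓)  0001-(✓)  001-0(✓)  001-1(✓)  0010-(✓)  0011-(✓)  01-10(✓)  011-0(✓)  011-1(✓)  0110-(✓)  0111-(✓)  1-000(✓)  1-001(✓)  1-101(✓)  1-110(✓)  1-111(✓)  10-01(✓)  10-10(✓)  100-0(✓)  1000-(✓)  101-1(✓)  1011-(✓)  11-01(✓)  1100-(✓)  111-1(✓)  1111-(✓)
size-2^2 implicants → --101(✓)  --110(✓)  --111(✓)  -0-01  -0-10  -00-0  -000-  -01-1(✓)  -011-(✓)  -11-1(✓)  -111-(✓)  0--10  0-1-0(✓)  0-1-1(✓)  0-10-(✓)  0-11-(✓)  00--0(✓)  00--1(✓)  00-0-(✓)  00-1-(✓)  000--(✓)  001--(✓)  011--(✓)  1--01  1-00-  1-1-1(✓)  1-11-(✓)
size-2^3 implicants → --1-1  --11-  0-1--  00---
Unchecked terms (primes): --1-1, --11-, -0-01, -0-10, -00-0, -000-, 0--10, 0-1--, 00---, 1--01, 1-00-
Minterm coverage:
  m0 ⊆ -00-0,-000-,00---
  m1 ⊆ -0-01,-000-,00---
  m2 ⊆ -0-10,-00-0,0--10,00---
  m3 ⊆ 00--- [E]
  m4 ⊆ 0-1--,00---
  m5 ⊆ --1-1,-0-01,0-1--,00---
  m6 ⊆ --11-,-0-10,0--10,0-1--,00---
  m7 ⊆ --1-1,--11-,0-1--,00---
  m10 ⊆ 0--10 [E]
  m12 ⊆ 0-1-- [E]
  m13 ⊆ --1-1,0-1--
  m14 ⊆ --11-,0--10,0-1--
  m15 ⊆ --1-1,--11-,0-1--
  m16 ⊆ -00-0,-000-,1-00-
  m17 ⊆ -0-01,-000-,1--01,1-00-
  m18 ⊆ -0-10,-00-0
  m21 ⊆ --1-1,-0-01,1--01
  m22 ⊆ --11-,-0-10
  m23 ⊆ --1-1,--11-
  m24 ⊆ 1-00- [E]
  m25 ⊆ 1--01,1-00-
  m29 ⊆ --1-1,1--01
  m30 ⊆ --11- [E]
  m31 ⊆ --1-1,--11-
E = {--11-, 0--10, 0-1--, 00---, 1-00-}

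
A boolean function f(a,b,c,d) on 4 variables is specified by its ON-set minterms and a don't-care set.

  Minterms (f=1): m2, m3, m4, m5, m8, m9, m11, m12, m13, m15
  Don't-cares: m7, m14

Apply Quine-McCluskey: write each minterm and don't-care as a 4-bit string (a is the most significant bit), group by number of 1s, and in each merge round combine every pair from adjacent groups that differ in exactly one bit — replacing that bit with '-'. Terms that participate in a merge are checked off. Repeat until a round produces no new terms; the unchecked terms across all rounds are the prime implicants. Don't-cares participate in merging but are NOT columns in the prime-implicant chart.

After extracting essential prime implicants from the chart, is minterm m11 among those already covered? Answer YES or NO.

NO

[col 0] 0010*, 0011*, 0100*, 0101*, 0111*, 1000*, 1001*, 1011*, 1100*, 1101*, 1110*, 1111*
[col 1] -011*, -100*, -101*, -111*, 0-11*, 001-, 01-1*, 010-*, 1-00*, 1-01*, 1-11*, 10-1*, 100-*, 11-0*, 11-1*, 110-*, 111-*
[col 2] --11, -1-1, -10-, 1--1, 1-0-, 11--
Prime implicants: --11, -1-1, -10-, 001-, 1--1, 1-0-, 11--
PI chart (minterm → PIs covering it):
  2 | 001-  (sole → essential)
  3 | --11,001-
  4 | -10-  (sole → essential)
  5 | -1-1,-10-
  8 | 1-0-  (sole → essential)
  9 | 1--1,1-0-
  11 | --11,1--1
  12 | -10-,1-0-,11--
  13 | -1-1,-10-,1--1,1-0-,11--
  15 | --11,-1-1,1--1,11--
Essential prime implicants: -10-, 001-, 1-0-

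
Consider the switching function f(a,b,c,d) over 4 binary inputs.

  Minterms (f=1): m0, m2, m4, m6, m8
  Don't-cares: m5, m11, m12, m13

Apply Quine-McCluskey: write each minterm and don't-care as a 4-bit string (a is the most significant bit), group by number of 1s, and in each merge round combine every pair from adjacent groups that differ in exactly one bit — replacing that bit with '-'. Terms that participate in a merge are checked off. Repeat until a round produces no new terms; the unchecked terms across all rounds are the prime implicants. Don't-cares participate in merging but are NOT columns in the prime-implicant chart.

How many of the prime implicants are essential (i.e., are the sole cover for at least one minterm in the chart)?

2

[col 0] 0000*, 0010*, 0100*, 0101*, 0110*, 1000*, 1011, 1100*, 1101*
[col 1] -000*, -100*, -101*, 0-00*, 0-10*, 00-0*, 01-0*, 010-*, 1-00*, 110-*
[col 2] --00, -10-, 0--0
Prime implicants: --00, -10-, 0--0, 1011
PI chart (minterm → PIs covering it):
  0 | --00,0--0
  2 | 0--0  (sole → essential)
  4 | --00,-10-,0--0
  6 | 0--0  (sole → essential)
  8 | --00  (sole → essential)
Essential prime implicants: --00, 0--0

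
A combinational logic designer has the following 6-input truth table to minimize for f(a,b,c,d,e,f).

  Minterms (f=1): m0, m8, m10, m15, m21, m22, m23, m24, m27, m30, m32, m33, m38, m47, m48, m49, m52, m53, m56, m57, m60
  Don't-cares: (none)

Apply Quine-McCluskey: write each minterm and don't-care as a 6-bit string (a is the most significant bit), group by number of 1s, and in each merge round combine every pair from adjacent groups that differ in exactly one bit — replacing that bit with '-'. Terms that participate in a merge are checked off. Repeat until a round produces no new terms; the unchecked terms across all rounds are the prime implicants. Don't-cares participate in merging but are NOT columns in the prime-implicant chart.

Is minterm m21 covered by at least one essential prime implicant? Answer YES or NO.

NO

Round 0: 000000✓ 001000✓ 001010✓ 001111✓ 010101✓ 010110✓ 010111✓ 011000✓ 011011 011110✓ 100000✓ 100001✓ 100110 101111✓ 110000✓ 110001✓ 110100✓ 110101✓ 111000✓ 111001✓ 111100✓
Round 1: -00000 -01111 -10101 -11000 0-1000 00-000 0010-0 01-110 0101-1 01011- 1-0000✓ 1-0001✓ 10000-✓ 11-000✓ 11-001✓ 11-100✓ 110-00✓ 110-01✓ 11000-✓ 11010-✓ 111-00✓ 11100-✓
Round 2: 1-000- 11--00 11-00- 110-0-
PIs = {-00000, -01111, -10101, -11000, 0-1000, 00-000, 0010-0, 01-110, 0101-1, 01011-, 011011, 1-000-, 100110, 11--00, 11-00-, 110-0-}
Coverage chart:
  m0: -00000,00-000
  m8: 0-1000,00-000,0010-0
  m10: 0010-0 ←essential
  m15: -01111 ←essential
  m21: -10101,0101-1
  m22: 01-110,01011-
  m23: 0101-1,01011-
  m24: -11000,0-1000
  m27: 011011 ←essential
  m30: 01-110 ←essential
  m32: -00000,1-000-
  m33: 1-000- ←essential
  m38: 100110 ←essential
  m47: -01111 ←essential
  m48: 1-000-,11--00,11-00-,110-0-
  m49: 1-000-,11-00-,110-0-
  m52: 11--00,110-0-
  m53: -10101,110-0-
  m56: -11000,11--00,11-00-
  m57: 11-00- ←essential
  m60: 11--00 ←essential
Essential: -01111, 0010-0, 01-110, 011011, 1-000-, 100110, 11--00, 11-00-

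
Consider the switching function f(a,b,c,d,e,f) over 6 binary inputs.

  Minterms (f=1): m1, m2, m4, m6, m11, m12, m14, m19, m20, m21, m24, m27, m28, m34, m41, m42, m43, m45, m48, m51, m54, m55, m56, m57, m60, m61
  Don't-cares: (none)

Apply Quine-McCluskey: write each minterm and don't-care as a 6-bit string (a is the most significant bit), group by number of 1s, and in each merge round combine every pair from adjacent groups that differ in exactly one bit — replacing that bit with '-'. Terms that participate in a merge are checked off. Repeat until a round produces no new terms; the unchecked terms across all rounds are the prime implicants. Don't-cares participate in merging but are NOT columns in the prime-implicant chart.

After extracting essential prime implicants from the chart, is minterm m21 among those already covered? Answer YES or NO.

YES

size-2^0 implicants → 000001  000010(✓)  000100(✓)  000110(✓)  001011(✓)  001100(✓)  001110(✓)  010011(✓)  010100(✓)  010101(✓)  011000(✓)  011011(✓)  011100(✓)  100010(✓)  101001(✓)  101010(✓)  101011(✓)  101101(✓)  110000(✓)  110011(✓)  110110(✓)  110111(✓)  111000(✓)  111001(✓)  111100(✓)  111101(✓)
size-2^1 implicants → -00010  -01011  -10011  -11000(✓)  -11100(✓)  0-0100(✓)  0-1011  0-1100(✓)  00-100(✓)  00-110(✓)  000-10  0001-0(✓)  0011-0(✓)  01-011  01-100(✓)  01010-  011-00(✓)  1-1001(✓)  1-1101(✓)  10-010  101-01(✓)  1010-1  10101-  11-000  110-11  11011-  111-00(✓)  111-01(✓)  11100-(✓)  11110-(✓)
size-2^2 implicants → -11-00  0--100  00-1-0  1-1-01  111-0-
Unchecked terms (primes): -00010, -01011, -10011, -11-00, 0--100, 0-1011, 00-1-0, 000-10, 000001, 01-011, 01010-, 1-1-01, 10-010, 1010-1, 10101-, 11-000, 110-11, 11011-, 111-0-
Minterm coverage:
  m1 ⊆ 000001 [E]
  m2 ⊆ -00010,000-10
  m4 ⊆ 0--100,00-1-0
  m6 ⊆ 00-1-0,000-10
  m11 ⊆ -01011,0-1011
  m12 ⊆ 0--100,00-1-0
  m14 ⊆ 00-1-0 [E]
  m19 ⊆ -10011,01-011
  m20 ⊆ 0--100,01010-
  m21 ⊆ 01010- [E]
  m24 ⊆ -11-00 [E]
  m27 ⊆ 0-1011,01-011
  m28 ⊆ -11-00,0--100
  m34 ⊆ -00010,10-010
  m41 ⊆ 1-1-01,1010-1
  m42 ⊆ 10-010,10101-
  m43 ⊆ -01011,1010-1,10101-
  m45 ⊆ 1-1-01 [E]
  m48 ⊆ 11-000 [E]
  m51 ⊆ -10011,110-11
  m54 ⊆ 11011- [E]
  m55 ⊆ 110-11,11011-
  m56 ⊆ -11-00,11-000,111-0-
  m57 ⊆ 1-1-01,111-0-
  m60 ⊆ -11-00,111-0-
  m61 ⊆ 1-1-01,111-0-
E = {-11-00, 00-1-0, 000001, 01010-, 1-1-01, 11-000, 11011-}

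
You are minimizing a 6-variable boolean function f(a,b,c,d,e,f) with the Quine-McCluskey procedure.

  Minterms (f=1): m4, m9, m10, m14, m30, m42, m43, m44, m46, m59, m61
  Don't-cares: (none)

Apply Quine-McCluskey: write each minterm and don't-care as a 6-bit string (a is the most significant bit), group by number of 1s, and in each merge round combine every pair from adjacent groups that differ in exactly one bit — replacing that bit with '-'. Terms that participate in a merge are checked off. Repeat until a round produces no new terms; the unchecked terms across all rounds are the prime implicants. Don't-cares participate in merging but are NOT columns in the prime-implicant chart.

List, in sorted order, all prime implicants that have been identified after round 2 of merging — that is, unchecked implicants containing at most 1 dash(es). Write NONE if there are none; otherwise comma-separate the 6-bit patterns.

Round 0: 000100 001001 001010✓ 001110✓ 011110✓ 101010✓ 101011✓ 101100✓ 101110✓ 111011✓ 111101
Round 1: -01010✓ -01110✓ 0-1110 001-10✓ 1-1011 101-10✓ 10101- 1011-0
Round 2: -01-10
PIs = {-01-10, 0-1110, 000100, 001001, 1-1011, 10101-, 1011-0, 111101}

0-1110, 000100, 001001, 1-1011, 10101-, 1011-0, 111101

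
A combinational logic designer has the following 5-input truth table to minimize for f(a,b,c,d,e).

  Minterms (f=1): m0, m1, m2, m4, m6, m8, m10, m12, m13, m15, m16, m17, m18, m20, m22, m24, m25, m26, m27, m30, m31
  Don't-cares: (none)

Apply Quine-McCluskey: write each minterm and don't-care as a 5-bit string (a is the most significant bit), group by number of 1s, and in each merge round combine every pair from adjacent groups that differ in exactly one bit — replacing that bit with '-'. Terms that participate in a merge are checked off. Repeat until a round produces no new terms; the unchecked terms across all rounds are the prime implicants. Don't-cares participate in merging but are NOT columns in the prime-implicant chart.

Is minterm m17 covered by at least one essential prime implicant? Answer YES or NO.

Round 0: 00000✓ 00001✓ 00010✓ 00100✓ 00110✓ 01000✓ 01010✓ 01100✓ 01101✓ 01111✓ 10000✓ 10001✓ 10010✓ 10100✓ 10110✓ 11000✓ 11001✓ 11010✓ 11011✓ 11110✓ 11111✓
Round 1: -0000✓ -0001✓ -0010✓ -0100✓ -0110✓ -1000✓ -1010✓ -1111 0-000✓ 0-010✓ 0-100✓ 00-00✓ 00-10✓ 000-0✓ 0000-✓ 001-0✓ 01-00✓ 010-0✓ 011-1 0110- 1-000✓ 1-001✓ 1-010✓ 1-110✓ 10-00✓ 10-10✓ 100-0✓ 1000-✓ 101-0✓ 11-10✓ 11-11✓ 110-0✓ 110-1✓ 1100-✓ 1101-✓ 1111-✓
Round 2: --000✓ --010✓ -0-00✓ -0-10✓ -00-0✓ -000- -01-0✓ -10-0✓ 0--00 0-0-0✓ 00--0✓ 1--10 1-0-0✓ 1-00- 10--0✓ 11-1- 110--
Round 3: --0-0 -0--0
PIs = {--0-0, -0--0, -000-, -1111, 0--00, 011-1, 0110-, 1--10, 1-00-, 11-1-, 110--}
Coverage chart:
  m0: --0-0,-0--0,-000-,0--00
  m1: -000- ←essential
  m2: --0-0,-0--0
  m4: -0--0,0--00
  m6: -0--0 ←essential
  m8: --0-0,0--00
  m10: --0-0 ←essential
  m12: 0--00,0110-
  m13: 011-1,0110-
  m15: -1111,011-1
  m16: --0-0,-0--0,-000-,1-00-
  m17: -000-,1-00-
  m18: --0-0,-0--0,1--10
  m20: -0--0 ←essential
  m22: -0--0,1--10
  m24: --0-0,1-00-,110--
  m25: 1-00-,110--
  m26: --0-0,1--10,11-1-,110--
  m27: 11-1-,110--
  m30: 1--10,11-1-
  m31: -1111,11-1-
Essential: --0-0, -0--0, -000-

YES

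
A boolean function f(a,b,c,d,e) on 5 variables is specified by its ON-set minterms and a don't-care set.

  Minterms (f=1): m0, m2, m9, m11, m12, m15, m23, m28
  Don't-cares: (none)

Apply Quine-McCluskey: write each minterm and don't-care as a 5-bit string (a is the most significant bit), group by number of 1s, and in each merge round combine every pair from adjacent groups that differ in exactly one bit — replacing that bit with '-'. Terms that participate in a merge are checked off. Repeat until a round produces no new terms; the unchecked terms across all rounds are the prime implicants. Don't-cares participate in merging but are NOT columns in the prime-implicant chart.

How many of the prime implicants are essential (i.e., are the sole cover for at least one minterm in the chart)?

5

Round 0: 00000✓ 00010✓ 01001✓ 01011✓ 01100✓ 01111✓ 10111 11100✓
Round 1: -1100 000-0 01-11 010-1
PIs = {-1100, 000-0, 01-11, 010-1, 10111}
Coverage chart:
  m0: 000-0 ←essential
  m2: 000-0 ←essential
  m9: 010-1 ←essential
  m11: 01-11,010-1
  m12: -1100 ←essential
  m15: 01-11 ←essential
  m23: 10111 ←essential
  m28: -1100 ←essential
Essential: -1100, 000-0, 01-11, 010-1, 10111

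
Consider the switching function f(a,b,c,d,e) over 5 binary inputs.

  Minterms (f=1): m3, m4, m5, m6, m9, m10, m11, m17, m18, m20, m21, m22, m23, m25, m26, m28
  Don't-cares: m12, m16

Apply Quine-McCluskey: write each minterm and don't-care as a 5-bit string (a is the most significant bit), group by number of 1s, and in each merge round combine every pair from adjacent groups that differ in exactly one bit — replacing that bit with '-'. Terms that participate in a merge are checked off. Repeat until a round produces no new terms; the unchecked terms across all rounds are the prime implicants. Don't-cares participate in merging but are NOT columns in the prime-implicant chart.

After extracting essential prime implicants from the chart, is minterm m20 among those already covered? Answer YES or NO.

YES

[col 0] 00011*, 00100*, 00101*, 00110*, 01001*, 01010*, 01011*, 01100*, 10000*, 10001*, 10010*, 10100*, 10101*, 10110*, 10111*, 11001*, 11010*, 11100*
[col 1] -0100*, -0101*, -0110*, -1001, -1010, -1100*, 0-011, 0-100*, 001-0*, 0010-*, 010-1, 0101-, 1-001, 1-010, 1-100*, 10-00*, 10-01*, 10-10*, 100-0*, 1000-*, 101-0*, 101-1*, 1010-*, 1011-*
[col 2] --100, -01-0, -010-, 10--0, 10-0-, 101--
Prime implicants: --100, -01-0, -010-, -1001, -1010, 0-011, 010-1, 0101-, 1-001, 1-010, 10--0, 10-0-, 101--
PI chart (minterm → PIs covering it):
  3 | 0-011  (sole → essential)
  4 | --100,-01-0,-010-
  5 | -010-  (sole → essential)
  6 | -01-0  (sole → essential)
  9 | -1001,010-1
  10 | -1010,0101-
  11 | 0-011,010-1,0101-
  17 | 1-001,10-0-
  18 | 1-010,10--0
  20 | --100,-01-0,-010-,10--0,10-0-,101--
  21 | -010-,10-0-,101--
  22 | -01-0,10--0,101--
  23 | 101--  (sole → essential)
  25 | -1001,1-001
  26 | -1010,1-010
  28 | --100  (sole → essential)
Essential prime implicants: --100, -01-0, -010-, 0-011, 101--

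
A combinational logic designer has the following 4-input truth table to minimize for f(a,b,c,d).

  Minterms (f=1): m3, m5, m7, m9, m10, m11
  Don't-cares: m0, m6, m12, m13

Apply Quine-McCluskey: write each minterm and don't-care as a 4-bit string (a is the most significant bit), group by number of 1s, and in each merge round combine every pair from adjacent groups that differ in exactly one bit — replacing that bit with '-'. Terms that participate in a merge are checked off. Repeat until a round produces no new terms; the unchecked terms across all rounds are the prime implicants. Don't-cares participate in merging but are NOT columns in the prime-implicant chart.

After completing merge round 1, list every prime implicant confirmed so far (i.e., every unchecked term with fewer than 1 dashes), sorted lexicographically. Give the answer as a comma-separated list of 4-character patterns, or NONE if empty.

0000

size-2^0 implicants → 0000  0011(✓)  0101(✓)  0110(✓)  0111(✓)  1001(✓)  1010(✓)  1011(✓)  1100(✓)  1101(✓)
size-2^1 implicants → -011  -101  0-11  01-1  011-  1-01  10-1  101-  110-
Unchecked terms (primes): -011, -101, 0-11, 0000, 01-1, 011-, 1-01, 10-1, 101-, 110-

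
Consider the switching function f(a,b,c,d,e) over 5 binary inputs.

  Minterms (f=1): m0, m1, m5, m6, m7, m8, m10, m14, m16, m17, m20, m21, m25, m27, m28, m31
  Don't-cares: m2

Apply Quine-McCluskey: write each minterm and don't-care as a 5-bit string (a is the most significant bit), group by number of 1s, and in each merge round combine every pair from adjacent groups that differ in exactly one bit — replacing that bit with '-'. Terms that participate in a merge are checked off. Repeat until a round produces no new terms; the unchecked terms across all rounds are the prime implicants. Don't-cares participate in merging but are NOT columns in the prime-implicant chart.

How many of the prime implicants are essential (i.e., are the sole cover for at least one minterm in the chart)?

4

Round 0: 00000✓ 00001✓ 00010✓ 00101✓ 00110✓ 00111✓ 01000✓ 01010✓ 01110✓ 10000✓ 10001✓ 10100✓ 10101✓ 11001✓ 11011✓ 11100✓ 11111✓
Round 1: -0000✓ -0001✓ -0101✓ 0-000✓ 0-010✓ 0-110✓ 00-01✓ 00-10✓ 000-0✓ 0000-✓ 001-1 0011- 01-10✓ 010-0✓ 1-001 1-100 10-00✓ 10-01✓ 1000-✓ 1010-✓ 11-11 110-1
Round 2: -0-01 -000- 0--10 0-0-0 10-0-
PIs = {-0-01, -000-, 0--10, 0-0-0, 001-1, 0011-, 1-001, 1-100, 10-0-, 11-11, 110-1}
Coverage chart:
  m0: -000-,0-0-0
  m1: -0-01,-000-
  m5: -0-01,001-1
  m6: 0--10,0011-
  m7: 001-1,0011-
  m8: 0-0-0 ←essential
  m10: 0--10,0-0-0
  m14: 0--10 ←essential
  m16: -000-,10-0-
  m17: -0-01,-000-,1-001,10-0-
  m20: 1-100,10-0-
  m21: -0-01,10-0-
  m25: 1-001,110-1
  m27: 11-11,110-1
  m28: 1-100 ←essential
  m31: 11-11 ←essential
Essential: 0--10, 0-0-0, 1-100, 11-11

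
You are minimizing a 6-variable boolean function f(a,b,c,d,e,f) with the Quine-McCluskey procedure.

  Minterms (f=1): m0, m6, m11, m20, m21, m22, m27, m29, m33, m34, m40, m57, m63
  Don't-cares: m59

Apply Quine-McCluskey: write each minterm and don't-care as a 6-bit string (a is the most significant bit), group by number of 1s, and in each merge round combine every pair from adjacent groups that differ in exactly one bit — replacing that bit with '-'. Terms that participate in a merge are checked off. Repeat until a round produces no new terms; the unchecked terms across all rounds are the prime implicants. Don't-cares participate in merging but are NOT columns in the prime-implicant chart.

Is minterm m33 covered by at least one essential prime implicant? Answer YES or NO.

size-2^0 implicants → 000000  000110(✓)  001011(✓)  010100(✓)  010101(✓)  010110(✓)  011011(✓)  011101(✓)  100001  100010  101000  111001(✓)  111011(✓)  111111(✓)
size-2^1 implicants → -11011  0-0110  0-1011  01-101  0101-0  01010-  111-11  1110-1
Unchecked terms (primes): -11011, 0-0110, 0-1011, 000000, 01-101, 0101-0, 01010-, 100001, 100010, 101000, 111-11, 1110-1
Minterm coverage:
  m0 ⊆ 000000 [E]
  m6 ⊆ 0-0110 [E]
  m11 ⊆ 0-1011 [E]
  m20 ⊆ 0101-0,01010-
  m21 ⊆ 01-101,01010-
  m22 ⊆ 0-0110,0101-0
  m27 ⊆ -11011,0-1011
  m29 ⊆ 01-101 [E]
  m33 ⊆ 100001 [E]
  m34 ⊆ 100010 [E]
  m40 ⊆ 101000 [E]
  m57 ⊆ 1110-1 [E]
  m63 ⊆ 111-11 [E]
E = {0-0110, 0-1011, 000000, 01-101, 100001, 100010, 101000, 111-11, 1110-1}

YES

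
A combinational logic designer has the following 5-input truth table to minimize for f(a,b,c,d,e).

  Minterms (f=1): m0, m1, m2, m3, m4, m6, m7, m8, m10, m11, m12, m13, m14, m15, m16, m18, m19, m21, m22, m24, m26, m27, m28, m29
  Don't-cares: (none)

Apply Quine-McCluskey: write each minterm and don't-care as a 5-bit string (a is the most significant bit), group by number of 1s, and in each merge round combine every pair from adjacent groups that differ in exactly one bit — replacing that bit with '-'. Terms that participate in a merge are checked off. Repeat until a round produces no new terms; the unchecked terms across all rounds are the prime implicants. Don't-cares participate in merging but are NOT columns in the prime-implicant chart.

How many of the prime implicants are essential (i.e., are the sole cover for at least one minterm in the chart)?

Round 0: 00000✓ 00001✓ 00010✓ 00011✓ 00100✓ 00110✓ 00111✓ 01000✓ 01010✓ 01011✓ 01100✓ 01101✓ 01110✓ 01111✓ 10000✓ 10010✓ 10011✓ 10101✓ 10110✓ 11000✓ 11010✓ 11011✓ 11100✓ 11101✓
Round 1: -0000✓ -0010✓ -0011✓ -0110✓ -1000✓ -1010✓ -1011✓ -1100✓ -1101✓ 0-000✓ 0-010✓ 0-011✓ 0-100✓ 0-110✓ 0-111✓ 00-00✓ 00-10✓ 00-11✓ 000-0✓ 000-1✓ 0000-✓ 0001-✓ 001-0✓ 0011-✓ 01-00✓ 01-10✓ 01-11✓ 010-0✓ 0101-✓ 011-0✓ 011-1✓ 0110-✓ 0111-✓ 1-000✓ 1-010✓ 1-011✓ 1-101 10-10✓ 100-0✓ 1001-✓ 11-00✓ 110-0✓ 1101-✓ 1110-✓
Round 2: --000✓ --010✓ --011✓ -0-10 -00-0✓ -001-✓ -1-00 -10-0✓ -101-✓ -110- 0--00✓ 0--10✓ 0--11✓ 0-0-0✓ 0-01-✓ 0-1-0✓ 0-11-✓ 00--0✓ 00-1-✓ 000-- 01--0✓ 01-1-✓ 011-- 1-0-0✓ 1-01-✓
Round 3: --0-0 --01- 0---0 0--1-
PIs = {--0-0, --01-, -0-10, -1-00, -110-, 0---0, 0--1-, 000--, 011--, 1-101}
Coverage chart:
  m0: --0-0,0---0,000--
  m1: 000-- ←essential
  m2: --0-0,--01-,-0-10,0---0,0--1-,000--
  m3: --01-,0--1-,000--
  m4: 0---0 ←essential
  m6: -0-10,0---0,0--1-
  m7: 0--1- ←essential
  m8: --0-0,-1-00,0---0
  m10: --0-0,--01-,0---0,0--1-
  m11: --01-,0--1-
  m12: -1-00,-110-,0---0,011--
  m13: -110-,011--
  m14: 0---0,0--1-,011--
  m15: 0--1-,011--
  m16: --0-0 ←essential
  m18: --0-0,--01-,-0-10
  m19: --01- ←essential
  m21: 1-101 ←essential
  m22: -0-10 ←essential
  m24: --0-0,-1-00
  m26: --0-0,--01-
  m27: --01- ←essential
  m28: -1-00,-110-
  m29: -110-,1-101
Essential: --0-0, --01-, -0-10, 0---0, 0--1-, 000--, 1-101

7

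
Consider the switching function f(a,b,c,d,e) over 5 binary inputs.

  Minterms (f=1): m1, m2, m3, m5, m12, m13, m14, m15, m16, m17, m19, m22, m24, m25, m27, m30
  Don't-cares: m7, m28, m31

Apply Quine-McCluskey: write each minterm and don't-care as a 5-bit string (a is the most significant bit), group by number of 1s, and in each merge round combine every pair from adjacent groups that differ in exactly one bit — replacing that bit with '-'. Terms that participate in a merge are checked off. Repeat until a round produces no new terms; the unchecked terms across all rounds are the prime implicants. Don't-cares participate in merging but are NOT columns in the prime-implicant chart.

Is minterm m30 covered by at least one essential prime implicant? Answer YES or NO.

YES

size-2^0 implicants → 00001(✓)  00010(✓)  00011(✓)  00101(✓)  00111(✓)  01100(✓)  01101(✓)  01110(✓)  01111(✓)  10000(✓)  10001(✓)  10011(✓)  10110(✓)  11000(✓)  11001(✓)  11011(✓)  11100(✓)  11110(✓)  11111(✓)
size-2^1 implicants → -0001(✓)  -0011(✓)  -1100(✓)  -1110(✓)  -1111(✓)  0-101(✓)  0-111(✓)  00-01(✓)  00-11(✓)  000-1(✓)  0001-  001-1(✓)  011-0(✓)  011-1(✓)  0110-(✓)  0111-(✓)  1-000(✓)  1-001(✓)  1-011(✓)  1-110  100-1(✓)  1000-(✓)  11-00  11-11  110-1(✓)  1100-(✓)  111-0(✓)  1111-(✓)
size-2^2 implicants → -00-1  -11-0  -111-  0-1-1  00--1  011--  1-0-1  1-00-
Unchecked terms (primes): -00-1, -11-0, -111-, 0-1-1, 00--1, 0001-, 011--, 1-0-1, 1-00-, 1-110, 11-00, 11-11
Minterm coverage:
  m1 ⊆ -00-1,00--1
  m2 ⊆ 0001- [E]
  m3 ⊆ -00-1,00--1,0001-
  m5 ⊆ 0-1-1,00--1
  m12 ⊆ -11-0,011--
  m13 ⊆ 0-1-1,011--
  m14 ⊆ -11-0,-111-,011--
  m15 ⊆ -111-,0-1-1,011--
  m16 ⊆ 1-00- [E]
  m17 ⊆ -00-1,1-0-1,1-00-
  m19 ⊆ -00-1,1-0-1
  m22 ⊆ 1-110 [E]
  m24 ⊆ 1-00-,11-00
  m25 ⊆ 1-0-1,1-00-
  m27 ⊆ 1-0-1,11-11
  m30 ⊆ -11-0,-111-,1-110
E = {0001-, 1-00-, 1-110}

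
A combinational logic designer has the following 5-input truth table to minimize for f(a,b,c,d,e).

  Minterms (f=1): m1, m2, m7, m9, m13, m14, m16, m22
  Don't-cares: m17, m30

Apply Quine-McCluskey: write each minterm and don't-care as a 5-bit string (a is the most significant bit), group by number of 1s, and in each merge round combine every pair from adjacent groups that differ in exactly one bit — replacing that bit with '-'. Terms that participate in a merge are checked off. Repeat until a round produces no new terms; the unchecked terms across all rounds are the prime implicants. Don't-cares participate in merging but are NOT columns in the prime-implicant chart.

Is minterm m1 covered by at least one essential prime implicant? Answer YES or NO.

[col 0] 00001*, 00010, 00111, 01001*, 01101*, 01110*, 10000*, 10001*, 10110*, 11110*
[col 1] -0001, -1110, 0-001, 01-01, 1-110, 1000-
Prime implicants: -0001, -1110, 0-001, 00010, 00111, 01-01, 1-110, 1000-
PI chart (minterm → PIs covering it):
  1 | -0001,0-001
  2 | 00010  (sole → essential)
  7 | 00111  (sole → essential)
  9 | 0-001,01-01
  13 | 01-01  (sole → essential)
  14 | -1110  (sole → essential)
  16 | 1000-  (sole → essential)
  22 | 1-110  (sole → essential)
Essential prime implicants: -1110, 00010, 00111, 01-01, 1-110, 1000-

NO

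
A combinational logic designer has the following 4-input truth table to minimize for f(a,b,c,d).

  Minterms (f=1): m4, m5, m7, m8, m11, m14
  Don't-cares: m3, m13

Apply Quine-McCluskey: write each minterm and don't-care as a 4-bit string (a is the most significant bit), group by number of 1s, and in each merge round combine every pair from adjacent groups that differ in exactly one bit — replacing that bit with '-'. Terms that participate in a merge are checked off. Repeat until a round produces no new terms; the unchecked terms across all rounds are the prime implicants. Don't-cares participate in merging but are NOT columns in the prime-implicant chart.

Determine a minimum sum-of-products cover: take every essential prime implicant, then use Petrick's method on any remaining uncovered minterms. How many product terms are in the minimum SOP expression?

Round 0: 0011✓ 0100✓ 0101✓ 0111✓ 1000 1011✓ 1101✓ 1110
Round 1: -011 -101 0-11 01-1 010-
PIs = {-011, -101, 0-11, 01-1, 010-, 1000, 1110}
Coverage chart:
  m4: 010- ←essential
  m5: -101,01-1,010-
  m7: 0-11,01-1
  m8: 1000 ←essential
  m11: -011 ←essential
  m14: 1110 ←essential
Essential: -011, 010-, 1000, 1110
Petrick residual → 0-11
Min cover (5 terms): b'cd + a'cd + a'bc' + ab'c'd' + abcd'

5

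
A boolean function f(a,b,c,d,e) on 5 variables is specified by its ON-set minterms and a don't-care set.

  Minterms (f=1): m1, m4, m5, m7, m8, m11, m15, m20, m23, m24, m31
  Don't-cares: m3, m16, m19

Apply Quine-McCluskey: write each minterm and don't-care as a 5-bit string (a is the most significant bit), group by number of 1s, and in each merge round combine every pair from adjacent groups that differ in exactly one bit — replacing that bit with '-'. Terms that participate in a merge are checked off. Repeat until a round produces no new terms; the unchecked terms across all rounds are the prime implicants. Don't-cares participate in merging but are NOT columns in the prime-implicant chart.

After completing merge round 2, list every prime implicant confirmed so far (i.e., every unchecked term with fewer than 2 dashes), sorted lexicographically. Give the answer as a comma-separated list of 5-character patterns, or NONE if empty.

[col 0] 00001*, 00011*, 00100*, 00101*, 00111*, 01000*, 01011*, 01111*, 10000*, 10011*, 10100*, 10111*, 11000*, 11111*
[col 1] -0011*, -0100, -0111*, -1000, -1111*, 0-011*, 0-111*, 00-01*, 00-11*, 000-1*, 001-1*, 0010-, 01-11*, 1-000, 1-111*, 10-00, 10-11*
[col 2] --111, -0-11, 0--11, 00--1
Prime implicants: --111, -0-11, -0100, -1000, 0--11, 00--1, 0010-, 1-000, 10-00

-0100, -1000, 0010-, 1-000, 10-00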